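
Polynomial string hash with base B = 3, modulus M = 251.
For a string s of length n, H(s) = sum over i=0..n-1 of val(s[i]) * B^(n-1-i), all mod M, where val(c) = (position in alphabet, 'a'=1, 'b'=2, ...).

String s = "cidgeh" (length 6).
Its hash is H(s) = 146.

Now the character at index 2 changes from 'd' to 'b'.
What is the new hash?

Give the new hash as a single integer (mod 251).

Answer: 92

Derivation:
val('d') = 4, val('b') = 2
Position k = 2, exponent = n-1-k = 3
B^3 mod M = 3^3 mod 251 = 27
Delta = (2 - 4) * 27 mod 251 = 197
New hash = (146 + 197) mod 251 = 92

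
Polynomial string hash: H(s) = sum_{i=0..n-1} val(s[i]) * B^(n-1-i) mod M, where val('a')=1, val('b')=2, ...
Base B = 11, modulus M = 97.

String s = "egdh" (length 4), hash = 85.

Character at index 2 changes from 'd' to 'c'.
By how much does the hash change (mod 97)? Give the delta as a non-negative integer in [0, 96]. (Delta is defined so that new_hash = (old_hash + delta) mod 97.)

Answer: 86

Derivation:
Delta formula: (val(new) - val(old)) * B^(n-1-k) mod M
  val('c') - val('d') = 3 - 4 = -1
  B^(n-1-k) = 11^1 mod 97 = 11
  Delta = -1 * 11 mod 97 = 86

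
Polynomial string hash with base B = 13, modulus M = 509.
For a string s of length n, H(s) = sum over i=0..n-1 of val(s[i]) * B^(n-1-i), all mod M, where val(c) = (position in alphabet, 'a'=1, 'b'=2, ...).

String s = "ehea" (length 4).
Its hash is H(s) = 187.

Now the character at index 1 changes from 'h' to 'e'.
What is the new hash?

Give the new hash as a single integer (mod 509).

val('h') = 8, val('e') = 5
Position k = 1, exponent = n-1-k = 2
B^2 mod M = 13^2 mod 509 = 169
Delta = (5 - 8) * 169 mod 509 = 2
New hash = (187 + 2) mod 509 = 189

Answer: 189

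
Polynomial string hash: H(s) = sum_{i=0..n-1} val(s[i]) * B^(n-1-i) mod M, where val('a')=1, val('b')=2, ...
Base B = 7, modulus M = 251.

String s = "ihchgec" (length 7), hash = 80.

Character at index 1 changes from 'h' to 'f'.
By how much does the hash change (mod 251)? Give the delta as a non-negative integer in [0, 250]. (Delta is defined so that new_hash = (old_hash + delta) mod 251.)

Delta formula: (val(new) - val(old)) * B^(n-1-k) mod M
  val('f') - val('h') = 6 - 8 = -2
  B^(n-1-k) = 7^5 mod 251 = 241
  Delta = -2 * 241 mod 251 = 20

Answer: 20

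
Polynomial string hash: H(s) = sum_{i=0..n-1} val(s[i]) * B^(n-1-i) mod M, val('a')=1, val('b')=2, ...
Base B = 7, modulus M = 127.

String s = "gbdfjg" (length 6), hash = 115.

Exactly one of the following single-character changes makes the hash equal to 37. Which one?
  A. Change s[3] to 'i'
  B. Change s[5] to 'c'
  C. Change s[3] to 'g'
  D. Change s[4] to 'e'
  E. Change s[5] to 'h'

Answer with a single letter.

Answer: C

Derivation:
Option A: s[3]='f'->'i', delta=(9-6)*7^2 mod 127 = 20, hash=115+20 mod 127 = 8
Option B: s[5]='g'->'c', delta=(3-7)*7^0 mod 127 = 123, hash=115+123 mod 127 = 111
Option C: s[3]='f'->'g', delta=(7-6)*7^2 mod 127 = 49, hash=115+49 mod 127 = 37 <-- target
Option D: s[4]='j'->'e', delta=(5-10)*7^1 mod 127 = 92, hash=115+92 mod 127 = 80
Option E: s[5]='g'->'h', delta=(8-7)*7^0 mod 127 = 1, hash=115+1 mod 127 = 116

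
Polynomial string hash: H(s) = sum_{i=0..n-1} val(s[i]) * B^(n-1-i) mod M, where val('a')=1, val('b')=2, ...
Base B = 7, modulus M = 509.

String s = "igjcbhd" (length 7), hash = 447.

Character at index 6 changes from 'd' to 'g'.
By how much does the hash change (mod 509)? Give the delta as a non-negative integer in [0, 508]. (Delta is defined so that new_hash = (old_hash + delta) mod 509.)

Delta formula: (val(new) - val(old)) * B^(n-1-k) mod M
  val('g') - val('d') = 7 - 4 = 3
  B^(n-1-k) = 7^0 mod 509 = 1
  Delta = 3 * 1 mod 509 = 3

Answer: 3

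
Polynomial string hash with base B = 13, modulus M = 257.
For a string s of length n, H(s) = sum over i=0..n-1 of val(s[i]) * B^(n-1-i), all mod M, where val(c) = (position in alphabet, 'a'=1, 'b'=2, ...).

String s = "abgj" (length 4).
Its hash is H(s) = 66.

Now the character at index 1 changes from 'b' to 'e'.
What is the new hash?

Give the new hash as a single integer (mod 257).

Answer: 59

Derivation:
val('b') = 2, val('e') = 5
Position k = 1, exponent = n-1-k = 2
B^2 mod M = 13^2 mod 257 = 169
Delta = (5 - 2) * 169 mod 257 = 250
New hash = (66 + 250) mod 257 = 59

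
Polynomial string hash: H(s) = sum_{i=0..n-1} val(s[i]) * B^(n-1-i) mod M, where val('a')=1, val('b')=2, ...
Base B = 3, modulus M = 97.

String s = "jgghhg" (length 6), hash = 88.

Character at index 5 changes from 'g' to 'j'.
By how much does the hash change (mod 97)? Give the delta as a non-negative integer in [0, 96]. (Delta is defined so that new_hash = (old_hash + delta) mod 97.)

Delta formula: (val(new) - val(old)) * B^(n-1-k) mod M
  val('j') - val('g') = 10 - 7 = 3
  B^(n-1-k) = 3^0 mod 97 = 1
  Delta = 3 * 1 mod 97 = 3

Answer: 3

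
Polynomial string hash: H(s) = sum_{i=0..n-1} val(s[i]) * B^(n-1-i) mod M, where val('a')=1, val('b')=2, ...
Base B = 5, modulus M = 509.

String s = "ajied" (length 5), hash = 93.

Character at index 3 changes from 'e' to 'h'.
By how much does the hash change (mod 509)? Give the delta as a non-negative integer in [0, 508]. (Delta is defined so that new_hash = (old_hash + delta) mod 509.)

Answer: 15

Derivation:
Delta formula: (val(new) - val(old)) * B^(n-1-k) mod M
  val('h') - val('e') = 8 - 5 = 3
  B^(n-1-k) = 5^1 mod 509 = 5
  Delta = 3 * 5 mod 509 = 15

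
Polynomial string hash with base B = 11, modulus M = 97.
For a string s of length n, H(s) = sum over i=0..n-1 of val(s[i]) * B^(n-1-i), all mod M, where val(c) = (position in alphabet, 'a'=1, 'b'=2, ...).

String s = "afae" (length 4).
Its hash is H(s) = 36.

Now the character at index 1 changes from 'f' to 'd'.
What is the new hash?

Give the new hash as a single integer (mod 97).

Answer: 85

Derivation:
val('f') = 6, val('d') = 4
Position k = 1, exponent = n-1-k = 2
B^2 mod M = 11^2 mod 97 = 24
Delta = (4 - 6) * 24 mod 97 = 49
New hash = (36 + 49) mod 97 = 85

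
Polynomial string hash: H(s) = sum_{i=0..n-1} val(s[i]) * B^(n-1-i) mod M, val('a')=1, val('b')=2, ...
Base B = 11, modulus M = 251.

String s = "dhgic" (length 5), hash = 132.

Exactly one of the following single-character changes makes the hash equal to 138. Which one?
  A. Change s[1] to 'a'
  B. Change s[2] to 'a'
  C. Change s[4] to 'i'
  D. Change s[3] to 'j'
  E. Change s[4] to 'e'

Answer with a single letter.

Answer: C

Derivation:
Option A: s[1]='h'->'a', delta=(1-8)*11^3 mod 251 = 221, hash=132+221 mod 251 = 102
Option B: s[2]='g'->'a', delta=(1-7)*11^2 mod 251 = 27, hash=132+27 mod 251 = 159
Option C: s[4]='c'->'i', delta=(9-3)*11^0 mod 251 = 6, hash=132+6 mod 251 = 138 <-- target
Option D: s[3]='i'->'j', delta=(10-9)*11^1 mod 251 = 11, hash=132+11 mod 251 = 143
Option E: s[4]='c'->'e', delta=(5-3)*11^0 mod 251 = 2, hash=132+2 mod 251 = 134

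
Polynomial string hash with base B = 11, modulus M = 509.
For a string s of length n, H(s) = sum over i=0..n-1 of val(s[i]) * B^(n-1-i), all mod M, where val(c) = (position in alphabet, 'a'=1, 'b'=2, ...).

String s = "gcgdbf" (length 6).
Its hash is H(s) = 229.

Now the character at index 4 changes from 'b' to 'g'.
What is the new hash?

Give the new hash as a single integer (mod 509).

Answer: 284

Derivation:
val('b') = 2, val('g') = 7
Position k = 4, exponent = n-1-k = 1
B^1 mod M = 11^1 mod 509 = 11
Delta = (7 - 2) * 11 mod 509 = 55
New hash = (229 + 55) mod 509 = 284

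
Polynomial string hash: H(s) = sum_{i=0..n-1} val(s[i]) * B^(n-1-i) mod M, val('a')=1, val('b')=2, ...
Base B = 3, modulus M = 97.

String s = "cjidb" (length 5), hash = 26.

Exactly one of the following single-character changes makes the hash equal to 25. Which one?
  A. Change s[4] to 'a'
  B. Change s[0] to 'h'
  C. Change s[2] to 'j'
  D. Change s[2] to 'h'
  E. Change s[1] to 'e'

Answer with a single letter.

Answer: A

Derivation:
Option A: s[4]='b'->'a', delta=(1-2)*3^0 mod 97 = 96, hash=26+96 mod 97 = 25 <-- target
Option B: s[0]='c'->'h', delta=(8-3)*3^4 mod 97 = 17, hash=26+17 mod 97 = 43
Option C: s[2]='i'->'j', delta=(10-9)*3^2 mod 97 = 9, hash=26+9 mod 97 = 35
Option D: s[2]='i'->'h', delta=(8-9)*3^2 mod 97 = 88, hash=26+88 mod 97 = 17
Option E: s[1]='j'->'e', delta=(5-10)*3^3 mod 97 = 59, hash=26+59 mod 97 = 85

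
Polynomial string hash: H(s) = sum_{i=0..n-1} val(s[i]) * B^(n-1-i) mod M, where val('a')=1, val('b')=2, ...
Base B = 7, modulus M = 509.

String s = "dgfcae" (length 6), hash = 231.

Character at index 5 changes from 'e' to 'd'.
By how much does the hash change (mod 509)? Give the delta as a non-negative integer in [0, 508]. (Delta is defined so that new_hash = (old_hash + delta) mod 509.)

Delta formula: (val(new) - val(old)) * B^(n-1-k) mod M
  val('d') - val('e') = 4 - 5 = -1
  B^(n-1-k) = 7^0 mod 509 = 1
  Delta = -1 * 1 mod 509 = 508

Answer: 508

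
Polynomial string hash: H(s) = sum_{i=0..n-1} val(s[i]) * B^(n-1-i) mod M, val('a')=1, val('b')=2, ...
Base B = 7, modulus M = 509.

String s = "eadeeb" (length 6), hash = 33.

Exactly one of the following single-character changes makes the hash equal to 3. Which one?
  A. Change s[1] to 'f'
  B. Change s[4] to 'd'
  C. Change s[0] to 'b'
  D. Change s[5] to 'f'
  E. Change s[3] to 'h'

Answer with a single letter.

Answer: C

Derivation:
Option A: s[1]='a'->'f', delta=(6-1)*7^4 mod 509 = 298, hash=33+298 mod 509 = 331
Option B: s[4]='e'->'d', delta=(4-5)*7^1 mod 509 = 502, hash=33+502 mod 509 = 26
Option C: s[0]='e'->'b', delta=(2-5)*7^5 mod 509 = 479, hash=33+479 mod 509 = 3 <-- target
Option D: s[5]='b'->'f', delta=(6-2)*7^0 mod 509 = 4, hash=33+4 mod 509 = 37
Option E: s[3]='e'->'h', delta=(8-5)*7^2 mod 509 = 147, hash=33+147 mod 509 = 180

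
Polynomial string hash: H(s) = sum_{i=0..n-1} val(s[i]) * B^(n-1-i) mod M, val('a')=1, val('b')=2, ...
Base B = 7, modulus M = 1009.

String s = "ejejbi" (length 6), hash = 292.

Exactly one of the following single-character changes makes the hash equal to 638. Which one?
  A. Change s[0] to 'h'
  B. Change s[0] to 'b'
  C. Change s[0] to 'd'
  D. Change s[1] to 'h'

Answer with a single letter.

Option A: s[0]='e'->'h', delta=(8-5)*7^5 mod 1009 = 980, hash=292+980 mod 1009 = 263
Option B: s[0]='e'->'b', delta=(2-5)*7^5 mod 1009 = 29, hash=292+29 mod 1009 = 321
Option C: s[0]='e'->'d', delta=(4-5)*7^5 mod 1009 = 346, hash=292+346 mod 1009 = 638 <-- target
Option D: s[1]='j'->'h', delta=(8-10)*7^4 mod 1009 = 243, hash=292+243 mod 1009 = 535

Answer: C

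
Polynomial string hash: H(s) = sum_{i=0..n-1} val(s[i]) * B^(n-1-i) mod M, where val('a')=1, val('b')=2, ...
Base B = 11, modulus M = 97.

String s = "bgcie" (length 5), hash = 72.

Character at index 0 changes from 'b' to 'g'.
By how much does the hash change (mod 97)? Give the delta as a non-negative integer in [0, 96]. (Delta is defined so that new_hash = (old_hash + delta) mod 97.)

Delta formula: (val(new) - val(old)) * B^(n-1-k) mod M
  val('g') - val('b') = 7 - 2 = 5
  B^(n-1-k) = 11^4 mod 97 = 91
  Delta = 5 * 91 mod 97 = 67

Answer: 67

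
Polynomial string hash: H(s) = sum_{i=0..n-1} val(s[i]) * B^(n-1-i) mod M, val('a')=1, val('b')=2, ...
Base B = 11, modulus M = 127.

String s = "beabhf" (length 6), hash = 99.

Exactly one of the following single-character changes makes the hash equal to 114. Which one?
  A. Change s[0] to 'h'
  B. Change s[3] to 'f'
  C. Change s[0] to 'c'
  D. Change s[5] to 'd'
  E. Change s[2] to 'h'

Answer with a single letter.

Answer: C

Derivation:
Option A: s[0]='b'->'h', delta=(8-2)*11^5 mod 127 = 90, hash=99+90 mod 127 = 62
Option B: s[3]='b'->'f', delta=(6-2)*11^2 mod 127 = 103, hash=99+103 mod 127 = 75
Option C: s[0]='b'->'c', delta=(3-2)*11^5 mod 127 = 15, hash=99+15 mod 127 = 114 <-- target
Option D: s[5]='f'->'d', delta=(4-6)*11^0 mod 127 = 125, hash=99+125 mod 127 = 97
Option E: s[2]='a'->'h', delta=(8-1)*11^3 mod 127 = 46, hash=99+46 mod 127 = 18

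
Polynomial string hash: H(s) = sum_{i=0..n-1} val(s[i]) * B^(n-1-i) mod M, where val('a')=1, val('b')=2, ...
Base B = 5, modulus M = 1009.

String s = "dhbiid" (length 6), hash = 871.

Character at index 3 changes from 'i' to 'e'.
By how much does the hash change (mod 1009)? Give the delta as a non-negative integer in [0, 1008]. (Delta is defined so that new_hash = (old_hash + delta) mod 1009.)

Answer: 909

Derivation:
Delta formula: (val(new) - val(old)) * B^(n-1-k) mod M
  val('e') - val('i') = 5 - 9 = -4
  B^(n-1-k) = 5^2 mod 1009 = 25
  Delta = -4 * 25 mod 1009 = 909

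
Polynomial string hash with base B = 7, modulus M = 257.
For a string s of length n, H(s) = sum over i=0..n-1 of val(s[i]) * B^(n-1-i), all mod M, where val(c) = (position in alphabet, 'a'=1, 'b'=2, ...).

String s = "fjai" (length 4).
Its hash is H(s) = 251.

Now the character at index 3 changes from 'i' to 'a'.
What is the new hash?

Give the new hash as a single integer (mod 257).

val('i') = 9, val('a') = 1
Position k = 3, exponent = n-1-k = 0
B^0 mod M = 7^0 mod 257 = 1
Delta = (1 - 9) * 1 mod 257 = 249
New hash = (251 + 249) mod 257 = 243

Answer: 243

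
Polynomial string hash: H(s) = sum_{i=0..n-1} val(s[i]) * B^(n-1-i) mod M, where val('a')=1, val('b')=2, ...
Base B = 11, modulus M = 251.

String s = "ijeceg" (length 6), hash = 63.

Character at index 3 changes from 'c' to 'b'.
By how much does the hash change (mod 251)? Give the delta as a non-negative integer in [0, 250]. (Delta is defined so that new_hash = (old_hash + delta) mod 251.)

Answer: 130

Derivation:
Delta formula: (val(new) - val(old)) * B^(n-1-k) mod M
  val('b') - val('c') = 2 - 3 = -1
  B^(n-1-k) = 11^2 mod 251 = 121
  Delta = -1 * 121 mod 251 = 130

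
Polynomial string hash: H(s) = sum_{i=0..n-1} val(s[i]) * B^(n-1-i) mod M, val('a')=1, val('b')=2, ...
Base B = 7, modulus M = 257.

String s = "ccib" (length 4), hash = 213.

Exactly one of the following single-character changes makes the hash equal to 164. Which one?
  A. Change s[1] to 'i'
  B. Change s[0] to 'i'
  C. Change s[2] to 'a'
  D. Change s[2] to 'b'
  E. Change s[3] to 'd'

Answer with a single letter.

Option A: s[1]='c'->'i', delta=(9-3)*7^2 mod 257 = 37, hash=213+37 mod 257 = 250
Option B: s[0]='c'->'i', delta=(9-3)*7^3 mod 257 = 2, hash=213+2 mod 257 = 215
Option C: s[2]='i'->'a', delta=(1-9)*7^1 mod 257 = 201, hash=213+201 mod 257 = 157
Option D: s[2]='i'->'b', delta=(2-9)*7^1 mod 257 = 208, hash=213+208 mod 257 = 164 <-- target
Option E: s[3]='b'->'d', delta=(4-2)*7^0 mod 257 = 2, hash=213+2 mod 257 = 215

Answer: D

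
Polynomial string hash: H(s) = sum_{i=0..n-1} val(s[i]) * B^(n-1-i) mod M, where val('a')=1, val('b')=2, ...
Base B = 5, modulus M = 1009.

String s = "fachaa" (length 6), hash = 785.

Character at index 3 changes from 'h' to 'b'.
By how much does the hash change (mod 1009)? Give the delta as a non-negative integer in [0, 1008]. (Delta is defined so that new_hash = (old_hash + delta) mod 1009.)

Delta formula: (val(new) - val(old)) * B^(n-1-k) mod M
  val('b') - val('h') = 2 - 8 = -6
  B^(n-1-k) = 5^2 mod 1009 = 25
  Delta = -6 * 25 mod 1009 = 859

Answer: 859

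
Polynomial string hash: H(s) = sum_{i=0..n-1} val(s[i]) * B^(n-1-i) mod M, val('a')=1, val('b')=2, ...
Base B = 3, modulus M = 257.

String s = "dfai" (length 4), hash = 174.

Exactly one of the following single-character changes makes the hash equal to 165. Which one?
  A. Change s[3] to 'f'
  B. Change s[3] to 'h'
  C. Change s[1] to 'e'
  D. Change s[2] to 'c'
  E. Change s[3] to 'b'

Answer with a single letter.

Option A: s[3]='i'->'f', delta=(6-9)*3^0 mod 257 = 254, hash=174+254 mod 257 = 171
Option B: s[3]='i'->'h', delta=(8-9)*3^0 mod 257 = 256, hash=174+256 mod 257 = 173
Option C: s[1]='f'->'e', delta=(5-6)*3^2 mod 257 = 248, hash=174+248 mod 257 = 165 <-- target
Option D: s[2]='a'->'c', delta=(3-1)*3^1 mod 257 = 6, hash=174+6 mod 257 = 180
Option E: s[3]='i'->'b', delta=(2-9)*3^0 mod 257 = 250, hash=174+250 mod 257 = 167

Answer: C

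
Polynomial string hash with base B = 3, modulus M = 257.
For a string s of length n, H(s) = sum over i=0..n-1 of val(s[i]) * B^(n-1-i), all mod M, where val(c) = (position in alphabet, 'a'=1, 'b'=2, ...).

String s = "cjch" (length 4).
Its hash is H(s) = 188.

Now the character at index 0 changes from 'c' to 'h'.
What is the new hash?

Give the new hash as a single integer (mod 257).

Answer: 66

Derivation:
val('c') = 3, val('h') = 8
Position k = 0, exponent = n-1-k = 3
B^3 mod M = 3^3 mod 257 = 27
Delta = (8 - 3) * 27 mod 257 = 135
New hash = (188 + 135) mod 257 = 66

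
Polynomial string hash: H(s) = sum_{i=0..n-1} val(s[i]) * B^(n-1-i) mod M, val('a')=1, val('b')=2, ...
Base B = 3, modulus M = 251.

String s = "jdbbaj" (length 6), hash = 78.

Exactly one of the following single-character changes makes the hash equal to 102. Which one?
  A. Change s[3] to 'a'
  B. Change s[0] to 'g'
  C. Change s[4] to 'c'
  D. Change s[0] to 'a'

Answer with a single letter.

Option A: s[3]='b'->'a', delta=(1-2)*3^2 mod 251 = 242, hash=78+242 mod 251 = 69
Option B: s[0]='j'->'g', delta=(7-10)*3^5 mod 251 = 24, hash=78+24 mod 251 = 102 <-- target
Option C: s[4]='a'->'c', delta=(3-1)*3^1 mod 251 = 6, hash=78+6 mod 251 = 84
Option D: s[0]='j'->'a', delta=(1-10)*3^5 mod 251 = 72, hash=78+72 mod 251 = 150

Answer: B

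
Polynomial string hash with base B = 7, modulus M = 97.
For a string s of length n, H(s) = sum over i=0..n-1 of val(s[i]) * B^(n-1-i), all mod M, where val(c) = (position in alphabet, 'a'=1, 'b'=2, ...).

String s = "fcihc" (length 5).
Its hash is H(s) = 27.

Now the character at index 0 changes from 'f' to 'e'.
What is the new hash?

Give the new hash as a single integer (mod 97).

val('f') = 6, val('e') = 5
Position k = 0, exponent = n-1-k = 4
B^4 mod M = 7^4 mod 97 = 73
Delta = (5 - 6) * 73 mod 97 = 24
New hash = (27 + 24) mod 97 = 51

Answer: 51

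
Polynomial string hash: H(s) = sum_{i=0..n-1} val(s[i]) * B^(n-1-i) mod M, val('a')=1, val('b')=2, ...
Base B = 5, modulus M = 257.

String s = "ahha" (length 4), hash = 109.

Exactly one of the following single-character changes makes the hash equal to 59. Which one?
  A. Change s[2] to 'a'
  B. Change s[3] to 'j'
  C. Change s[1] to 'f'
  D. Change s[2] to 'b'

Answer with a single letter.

Answer: C

Derivation:
Option A: s[2]='h'->'a', delta=(1-8)*5^1 mod 257 = 222, hash=109+222 mod 257 = 74
Option B: s[3]='a'->'j', delta=(10-1)*5^0 mod 257 = 9, hash=109+9 mod 257 = 118
Option C: s[1]='h'->'f', delta=(6-8)*5^2 mod 257 = 207, hash=109+207 mod 257 = 59 <-- target
Option D: s[2]='h'->'b', delta=(2-8)*5^1 mod 257 = 227, hash=109+227 mod 257 = 79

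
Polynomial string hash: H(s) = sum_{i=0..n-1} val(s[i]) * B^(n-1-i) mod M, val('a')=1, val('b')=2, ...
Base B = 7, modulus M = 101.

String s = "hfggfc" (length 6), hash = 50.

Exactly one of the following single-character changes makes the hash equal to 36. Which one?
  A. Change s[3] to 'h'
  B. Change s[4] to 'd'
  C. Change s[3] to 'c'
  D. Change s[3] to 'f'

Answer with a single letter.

Option A: s[3]='g'->'h', delta=(8-7)*7^2 mod 101 = 49, hash=50+49 mod 101 = 99
Option B: s[4]='f'->'d', delta=(4-6)*7^1 mod 101 = 87, hash=50+87 mod 101 = 36 <-- target
Option C: s[3]='g'->'c', delta=(3-7)*7^2 mod 101 = 6, hash=50+6 mod 101 = 56
Option D: s[3]='g'->'f', delta=(6-7)*7^2 mod 101 = 52, hash=50+52 mod 101 = 1

Answer: B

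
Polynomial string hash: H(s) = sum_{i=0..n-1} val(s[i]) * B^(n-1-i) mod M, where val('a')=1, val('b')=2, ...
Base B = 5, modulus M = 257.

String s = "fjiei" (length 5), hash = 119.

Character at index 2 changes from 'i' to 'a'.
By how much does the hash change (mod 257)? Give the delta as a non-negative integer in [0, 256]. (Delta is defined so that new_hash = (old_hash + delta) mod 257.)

Answer: 57

Derivation:
Delta formula: (val(new) - val(old)) * B^(n-1-k) mod M
  val('a') - val('i') = 1 - 9 = -8
  B^(n-1-k) = 5^2 mod 257 = 25
  Delta = -8 * 25 mod 257 = 57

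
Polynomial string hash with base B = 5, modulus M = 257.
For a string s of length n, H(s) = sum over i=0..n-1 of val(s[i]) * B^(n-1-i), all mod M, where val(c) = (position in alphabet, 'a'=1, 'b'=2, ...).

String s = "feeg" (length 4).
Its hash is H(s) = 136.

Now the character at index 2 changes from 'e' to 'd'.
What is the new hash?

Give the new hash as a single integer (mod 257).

val('e') = 5, val('d') = 4
Position k = 2, exponent = n-1-k = 1
B^1 mod M = 5^1 mod 257 = 5
Delta = (4 - 5) * 5 mod 257 = 252
New hash = (136 + 252) mod 257 = 131

Answer: 131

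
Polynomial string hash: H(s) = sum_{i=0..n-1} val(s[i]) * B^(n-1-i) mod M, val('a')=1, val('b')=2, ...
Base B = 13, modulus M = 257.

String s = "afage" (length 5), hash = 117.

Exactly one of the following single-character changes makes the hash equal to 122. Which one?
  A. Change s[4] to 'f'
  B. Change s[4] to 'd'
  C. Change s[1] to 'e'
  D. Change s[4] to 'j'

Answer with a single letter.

Option A: s[4]='e'->'f', delta=(6-5)*13^0 mod 257 = 1, hash=117+1 mod 257 = 118
Option B: s[4]='e'->'d', delta=(4-5)*13^0 mod 257 = 256, hash=117+256 mod 257 = 116
Option C: s[1]='f'->'e', delta=(5-6)*13^3 mod 257 = 116, hash=117+116 mod 257 = 233
Option D: s[4]='e'->'j', delta=(10-5)*13^0 mod 257 = 5, hash=117+5 mod 257 = 122 <-- target

Answer: D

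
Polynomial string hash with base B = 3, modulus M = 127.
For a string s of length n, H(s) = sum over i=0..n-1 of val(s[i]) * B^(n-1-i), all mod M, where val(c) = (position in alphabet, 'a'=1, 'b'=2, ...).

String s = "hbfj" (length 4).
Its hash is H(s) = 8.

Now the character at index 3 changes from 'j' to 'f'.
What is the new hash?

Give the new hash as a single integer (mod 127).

val('j') = 10, val('f') = 6
Position k = 3, exponent = n-1-k = 0
B^0 mod M = 3^0 mod 127 = 1
Delta = (6 - 10) * 1 mod 127 = 123
New hash = (8 + 123) mod 127 = 4

Answer: 4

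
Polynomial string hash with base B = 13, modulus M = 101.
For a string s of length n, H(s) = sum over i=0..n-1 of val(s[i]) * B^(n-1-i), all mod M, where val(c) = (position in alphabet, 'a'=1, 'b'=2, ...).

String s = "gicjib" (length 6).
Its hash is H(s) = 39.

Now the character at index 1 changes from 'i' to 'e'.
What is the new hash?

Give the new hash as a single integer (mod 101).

Answer: 26

Derivation:
val('i') = 9, val('e') = 5
Position k = 1, exponent = n-1-k = 4
B^4 mod M = 13^4 mod 101 = 79
Delta = (5 - 9) * 79 mod 101 = 88
New hash = (39 + 88) mod 101 = 26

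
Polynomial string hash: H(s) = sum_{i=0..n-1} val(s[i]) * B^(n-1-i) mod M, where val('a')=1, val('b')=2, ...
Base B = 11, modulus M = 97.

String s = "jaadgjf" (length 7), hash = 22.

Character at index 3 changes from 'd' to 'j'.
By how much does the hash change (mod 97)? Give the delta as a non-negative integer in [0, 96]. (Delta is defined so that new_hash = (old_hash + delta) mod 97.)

Answer: 32

Derivation:
Delta formula: (val(new) - val(old)) * B^(n-1-k) mod M
  val('j') - val('d') = 10 - 4 = 6
  B^(n-1-k) = 11^3 mod 97 = 70
  Delta = 6 * 70 mod 97 = 32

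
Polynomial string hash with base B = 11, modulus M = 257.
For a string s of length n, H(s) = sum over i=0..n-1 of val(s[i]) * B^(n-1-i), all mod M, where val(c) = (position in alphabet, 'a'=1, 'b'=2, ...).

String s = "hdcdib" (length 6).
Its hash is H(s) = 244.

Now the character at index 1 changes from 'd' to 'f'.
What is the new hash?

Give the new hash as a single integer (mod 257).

Answer: 228

Derivation:
val('d') = 4, val('f') = 6
Position k = 1, exponent = n-1-k = 4
B^4 mod M = 11^4 mod 257 = 249
Delta = (6 - 4) * 249 mod 257 = 241
New hash = (244 + 241) mod 257 = 228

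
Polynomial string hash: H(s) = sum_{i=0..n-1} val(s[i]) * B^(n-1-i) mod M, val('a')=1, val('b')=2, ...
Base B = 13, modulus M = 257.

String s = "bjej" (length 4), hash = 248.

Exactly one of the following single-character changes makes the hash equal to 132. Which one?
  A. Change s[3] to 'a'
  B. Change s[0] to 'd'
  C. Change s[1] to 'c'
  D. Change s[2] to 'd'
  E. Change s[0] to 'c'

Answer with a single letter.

Option A: s[3]='j'->'a', delta=(1-10)*13^0 mod 257 = 248, hash=248+248 mod 257 = 239
Option B: s[0]='b'->'d', delta=(4-2)*13^3 mod 257 = 25, hash=248+25 mod 257 = 16
Option C: s[1]='j'->'c', delta=(3-10)*13^2 mod 257 = 102, hash=248+102 mod 257 = 93
Option D: s[2]='e'->'d', delta=(4-5)*13^1 mod 257 = 244, hash=248+244 mod 257 = 235
Option E: s[0]='b'->'c', delta=(3-2)*13^3 mod 257 = 141, hash=248+141 mod 257 = 132 <-- target

Answer: E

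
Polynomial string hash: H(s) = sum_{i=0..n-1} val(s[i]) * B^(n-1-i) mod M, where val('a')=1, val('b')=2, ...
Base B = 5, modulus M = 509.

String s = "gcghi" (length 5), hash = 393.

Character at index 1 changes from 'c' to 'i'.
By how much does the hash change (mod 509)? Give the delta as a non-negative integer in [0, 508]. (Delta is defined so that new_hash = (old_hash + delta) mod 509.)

Delta formula: (val(new) - val(old)) * B^(n-1-k) mod M
  val('i') - val('c') = 9 - 3 = 6
  B^(n-1-k) = 5^3 mod 509 = 125
  Delta = 6 * 125 mod 509 = 241

Answer: 241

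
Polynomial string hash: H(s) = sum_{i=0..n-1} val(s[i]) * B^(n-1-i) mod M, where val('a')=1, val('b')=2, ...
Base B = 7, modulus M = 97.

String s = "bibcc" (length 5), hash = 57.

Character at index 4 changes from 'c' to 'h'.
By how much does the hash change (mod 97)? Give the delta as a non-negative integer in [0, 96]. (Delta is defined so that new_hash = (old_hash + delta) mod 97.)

Answer: 5

Derivation:
Delta formula: (val(new) - val(old)) * B^(n-1-k) mod M
  val('h') - val('c') = 8 - 3 = 5
  B^(n-1-k) = 7^0 mod 97 = 1
  Delta = 5 * 1 mod 97 = 5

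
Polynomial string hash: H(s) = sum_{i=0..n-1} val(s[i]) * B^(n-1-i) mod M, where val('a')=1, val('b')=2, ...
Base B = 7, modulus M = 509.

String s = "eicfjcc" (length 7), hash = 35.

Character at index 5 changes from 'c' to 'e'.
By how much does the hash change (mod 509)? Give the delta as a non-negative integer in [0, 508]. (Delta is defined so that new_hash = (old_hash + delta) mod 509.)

Delta formula: (val(new) - val(old)) * B^(n-1-k) mod M
  val('e') - val('c') = 5 - 3 = 2
  B^(n-1-k) = 7^1 mod 509 = 7
  Delta = 2 * 7 mod 509 = 14

Answer: 14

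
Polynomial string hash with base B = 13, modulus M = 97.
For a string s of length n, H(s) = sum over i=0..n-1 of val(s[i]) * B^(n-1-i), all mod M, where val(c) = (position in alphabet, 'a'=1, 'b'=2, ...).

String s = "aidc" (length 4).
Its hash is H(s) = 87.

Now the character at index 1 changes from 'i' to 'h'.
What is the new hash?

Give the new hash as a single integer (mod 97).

val('i') = 9, val('h') = 8
Position k = 1, exponent = n-1-k = 2
B^2 mod M = 13^2 mod 97 = 72
Delta = (8 - 9) * 72 mod 97 = 25
New hash = (87 + 25) mod 97 = 15

Answer: 15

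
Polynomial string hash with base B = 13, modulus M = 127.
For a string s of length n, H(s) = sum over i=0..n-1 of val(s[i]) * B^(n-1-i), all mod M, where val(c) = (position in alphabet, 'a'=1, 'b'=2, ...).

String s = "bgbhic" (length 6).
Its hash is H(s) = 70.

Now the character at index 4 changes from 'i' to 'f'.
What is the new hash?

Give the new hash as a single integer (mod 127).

Answer: 31

Derivation:
val('i') = 9, val('f') = 6
Position k = 4, exponent = n-1-k = 1
B^1 mod M = 13^1 mod 127 = 13
Delta = (6 - 9) * 13 mod 127 = 88
New hash = (70 + 88) mod 127 = 31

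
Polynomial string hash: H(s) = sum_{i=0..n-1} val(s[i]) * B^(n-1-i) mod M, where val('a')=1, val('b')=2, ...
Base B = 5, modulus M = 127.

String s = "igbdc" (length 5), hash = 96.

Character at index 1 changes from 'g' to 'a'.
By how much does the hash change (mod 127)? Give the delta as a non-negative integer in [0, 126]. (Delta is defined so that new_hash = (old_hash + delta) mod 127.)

Answer: 12

Derivation:
Delta formula: (val(new) - val(old)) * B^(n-1-k) mod M
  val('a') - val('g') = 1 - 7 = -6
  B^(n-1-k) = 5^3 mod 127 = 125
  Delta = -6 * 125 mod 127 = 12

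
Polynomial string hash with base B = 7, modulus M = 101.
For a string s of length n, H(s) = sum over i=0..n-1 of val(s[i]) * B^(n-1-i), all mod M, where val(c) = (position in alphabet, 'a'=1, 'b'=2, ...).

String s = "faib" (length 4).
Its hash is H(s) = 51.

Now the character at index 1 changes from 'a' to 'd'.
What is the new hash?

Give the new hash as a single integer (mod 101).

Answer: 97

Derivation:
val('a') = 1, val('d') = 4
Position k = 1, exponent = n-1-k = 2
B^2 mod M = 7^2 mod 101 = 49
Delta = (4 - 1) * 49 mod 101 = 46
New hash = (51 + 46) mod 101 = 97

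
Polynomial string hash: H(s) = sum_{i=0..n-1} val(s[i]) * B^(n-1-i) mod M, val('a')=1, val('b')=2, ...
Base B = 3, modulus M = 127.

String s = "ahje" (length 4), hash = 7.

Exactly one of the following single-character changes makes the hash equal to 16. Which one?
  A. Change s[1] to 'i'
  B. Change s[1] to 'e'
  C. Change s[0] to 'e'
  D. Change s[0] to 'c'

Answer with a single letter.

Option A: s[1]='h'->'i', delta=(9-8)*3^2 mod 127 = 9, hash=7+9 mod 127 = 16 <-- target
Option B: s[1]='h'->'e', delta=(5-8)*3^2 mod 127 = 100, hash=7+100 mod 127 = 107
Option C: s[0]='a'->'e', delta=(5-1)*3^3 mod 127 = 108, hash=7+108 mod 127 = 115
Option D: s[0]='a'->'c', delta=(3-1)*3^3 mod 127 = 54, hash=7+54 mod 127 = 61

Answer: A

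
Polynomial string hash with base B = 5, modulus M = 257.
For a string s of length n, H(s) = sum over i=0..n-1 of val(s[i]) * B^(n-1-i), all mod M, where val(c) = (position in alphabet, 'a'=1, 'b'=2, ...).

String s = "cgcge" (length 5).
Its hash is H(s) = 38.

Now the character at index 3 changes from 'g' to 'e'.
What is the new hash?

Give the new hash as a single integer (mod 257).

Answer: 28

Derivation:
val('g') = 7, val('e') = 5
Position k = 3, exponent = n-1-k = 1
B^1 mod M = 5^1 mod 257 = 5
Delta = (5 - 7) * 5 mod 257 = 247
New hash = (38 + 247) mod 257 = 28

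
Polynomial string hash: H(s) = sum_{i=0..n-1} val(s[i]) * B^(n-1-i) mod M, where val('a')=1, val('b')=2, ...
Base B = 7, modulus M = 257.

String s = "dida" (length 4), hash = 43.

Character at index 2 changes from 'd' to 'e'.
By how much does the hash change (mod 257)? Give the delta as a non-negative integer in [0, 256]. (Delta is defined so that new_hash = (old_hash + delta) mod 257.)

Answer: 7

Derivation:
Delta formula: (val(new) - val(old)) * B^(n-1-k) mod M
  val('e') - val('d') = 5 - 4 = 1
  B^(n-1-k) = 7^1 mod 257 = 7
  Delta = 1 * 7 mod 257 = 7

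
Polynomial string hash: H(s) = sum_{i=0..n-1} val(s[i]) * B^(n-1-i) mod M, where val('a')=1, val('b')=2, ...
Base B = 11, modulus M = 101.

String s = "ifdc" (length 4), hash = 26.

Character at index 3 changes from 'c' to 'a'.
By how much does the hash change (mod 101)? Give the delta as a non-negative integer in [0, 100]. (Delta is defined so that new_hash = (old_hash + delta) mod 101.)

Answer: 99

Derivation:
Delta formula: (val(new) - val(old)) * B^(n-1-k) mod M
  val('a') - val('c') = 1 - 3 = -2
  B^(n-1-k) = 11^0 mod 101 = 1
  Delta = -2 * 1 mod 101 = 99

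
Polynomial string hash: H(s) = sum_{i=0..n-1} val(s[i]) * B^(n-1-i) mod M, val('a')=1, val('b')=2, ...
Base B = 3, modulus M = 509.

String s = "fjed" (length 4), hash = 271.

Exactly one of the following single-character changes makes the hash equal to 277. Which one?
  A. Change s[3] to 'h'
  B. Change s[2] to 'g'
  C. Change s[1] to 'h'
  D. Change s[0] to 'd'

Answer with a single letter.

Option A: s[3]='d'->'h', delta=(8-4)*3^0 mod 509 = 4, hash=271+4 mod 509 = 275
Option B: s[2]='e'->'g', delta=(7-5)*3^1 mod 509 = 6, hash=271+6 mod 509 = 277 <-- target
Option C: s[1]='j'->'h', delta=(8-10)*3^2 mod 509 = 491, hash=271+491 mod 509 = 253
Option D: s[0]='f'->'d', delta=(4-6)*3^3 mod 509 = 455, hash=271+455 mod 509 = 217

Answer: B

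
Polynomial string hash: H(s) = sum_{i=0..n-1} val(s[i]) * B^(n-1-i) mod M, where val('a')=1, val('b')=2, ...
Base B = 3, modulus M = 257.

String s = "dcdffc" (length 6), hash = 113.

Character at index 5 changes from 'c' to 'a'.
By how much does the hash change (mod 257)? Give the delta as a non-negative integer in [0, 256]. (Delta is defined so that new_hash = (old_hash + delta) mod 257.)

Delta formula: (val(new) - val(old)) * B^(n-1-k) mod M
  val('a') - val('c') = 1 - 3 = -2
  B^(n-1-k) = 3^0 mod 257 = 1
  Delta = -2 * 1 mod 257 = 255

Answer: 255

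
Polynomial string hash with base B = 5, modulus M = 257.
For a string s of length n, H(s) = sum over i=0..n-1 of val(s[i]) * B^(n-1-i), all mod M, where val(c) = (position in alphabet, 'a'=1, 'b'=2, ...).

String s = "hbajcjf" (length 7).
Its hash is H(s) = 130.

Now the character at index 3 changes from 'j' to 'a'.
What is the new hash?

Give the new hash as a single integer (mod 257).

val('j') = 10, val('a') = 1
Position k = 3, exponent = n-1-k = 3
B^3 mod M = 5^3 mod 257 = 125
Delta = (1 - 10) * 125 mod 257 = 160
New hash = (130 + 160) mod 257 = 33

Answer: 33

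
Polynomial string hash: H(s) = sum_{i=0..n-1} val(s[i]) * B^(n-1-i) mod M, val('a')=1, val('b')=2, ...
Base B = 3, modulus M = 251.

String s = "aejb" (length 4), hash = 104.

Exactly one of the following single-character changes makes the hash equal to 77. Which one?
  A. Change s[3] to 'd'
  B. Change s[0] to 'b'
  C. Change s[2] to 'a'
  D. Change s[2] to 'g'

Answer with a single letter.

Option A: s[3]='b'->'d', delta=(4-2)*3^0 mod 251 = 2, hash=104+2 mod 251 = 106
Option B: s[0]='a'->'b', delta=(2-1)*3^3 mod 251 = 27, hash=104+27 mod 251 = 131
Option C: s[2]='j'->'a', delta=(1-10)*3^1 mod 251 = 224, hash=104+224 mod 251 = 77 <-- target
Option D: s[2]='j'->'g', delta=(7-10)*3^1 mod 251 = 242, hash=104+242 mod 251 = 95

Answer: C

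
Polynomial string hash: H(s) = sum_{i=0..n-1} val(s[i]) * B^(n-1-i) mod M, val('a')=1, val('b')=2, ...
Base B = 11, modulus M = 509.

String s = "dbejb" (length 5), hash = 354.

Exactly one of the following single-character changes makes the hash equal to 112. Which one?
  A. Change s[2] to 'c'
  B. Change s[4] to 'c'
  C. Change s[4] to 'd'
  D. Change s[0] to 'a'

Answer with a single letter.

Answer: A

Derivation:
Option A: s[2]='e'->'c', delta=(3-5)*11^2 mod 509 = 267, hash=354+267 mod 509 = 112 <-- target
Option B: s[4]='b'->'c', delta=(3-2)*11^0 mod 509 = 1, hash=354+1 mod 509 = 355
Option C: s[4]='b'->'d', delta=(4-2)*11^0 mod 509 = 2, hash=354+2 mod 509 = 356
Option D: s[0]='d'->'a', delta=(1-4)*11^4 mod 509 = 360, hash=354+360 mod 509 = 205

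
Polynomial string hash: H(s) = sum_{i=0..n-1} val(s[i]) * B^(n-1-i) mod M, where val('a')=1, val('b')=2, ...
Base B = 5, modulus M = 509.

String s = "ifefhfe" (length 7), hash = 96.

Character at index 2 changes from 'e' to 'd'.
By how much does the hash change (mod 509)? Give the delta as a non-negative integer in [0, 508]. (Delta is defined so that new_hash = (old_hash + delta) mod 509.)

Answer: 393

Derivation:
Delta formula: (val(new) - val(old)) * B^(n-1-k) mod M
  val('d') - val('e') = 4 - 5 = -1
  B^(n-1-k) = 5^4 mod 509 = 116
  Delta = -1 * 116 mod 509 = 393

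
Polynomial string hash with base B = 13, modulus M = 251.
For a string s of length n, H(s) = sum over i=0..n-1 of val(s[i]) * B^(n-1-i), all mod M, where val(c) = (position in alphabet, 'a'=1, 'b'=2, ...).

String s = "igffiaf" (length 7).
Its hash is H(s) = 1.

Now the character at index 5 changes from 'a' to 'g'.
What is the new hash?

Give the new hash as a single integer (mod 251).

val('a') = 1, val('g') = 7
Position k = 5, exponent = n-1-k = 1
B^1 mod M = 13^1 mod 251 = 13
Delta = (7 - 1) * 13 mod 251 = 78
New hash = (1 + 78) mod 251 = 79

Answer: 79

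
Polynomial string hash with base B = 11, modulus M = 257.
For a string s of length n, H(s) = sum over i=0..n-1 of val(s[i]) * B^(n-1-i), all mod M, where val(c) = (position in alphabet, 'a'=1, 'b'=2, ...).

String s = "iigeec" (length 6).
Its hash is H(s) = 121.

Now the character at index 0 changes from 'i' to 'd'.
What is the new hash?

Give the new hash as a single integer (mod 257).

Answer: 47

Derivation:
val('i') = 9, val('d') = 4
Position k = 0, exponent = n-1-k = 5
B^5 mod M = 11^5 mod 257 = 169
Delta = (4 - 9) * 169 mod 257 = 183
New hash = (121 + 183) mod 257 = 47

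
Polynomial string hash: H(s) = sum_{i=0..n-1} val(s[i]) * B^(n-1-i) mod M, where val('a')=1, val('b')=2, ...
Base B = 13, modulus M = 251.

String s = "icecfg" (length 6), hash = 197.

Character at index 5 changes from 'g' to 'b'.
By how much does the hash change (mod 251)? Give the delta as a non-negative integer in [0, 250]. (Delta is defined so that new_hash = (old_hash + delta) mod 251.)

Delta formula: (val(new) - val(old)) * B^(n-1-k) mod M
  val('b') - val('g') = 2 - 7 = -5
  B^(n-1-k) = 13^0 mod 251 = 1
  Delta = -5 * 1 mod 251 = 246

Answer: 246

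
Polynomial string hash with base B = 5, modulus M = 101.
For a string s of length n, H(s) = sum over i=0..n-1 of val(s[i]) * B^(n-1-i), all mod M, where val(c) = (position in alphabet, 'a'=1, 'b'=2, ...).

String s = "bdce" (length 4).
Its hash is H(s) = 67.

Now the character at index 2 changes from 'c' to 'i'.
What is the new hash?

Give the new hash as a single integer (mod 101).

val('c') = 3, val('i') = 9
Position k = 2, exponent = n-1-k = 1
B^1 mod M = 5^1 mod 101 = 5
Delta = (9 - 3) * 5 mod 101 = 30
New hash = (67 + 30) mod 101 = 97

Answer: 97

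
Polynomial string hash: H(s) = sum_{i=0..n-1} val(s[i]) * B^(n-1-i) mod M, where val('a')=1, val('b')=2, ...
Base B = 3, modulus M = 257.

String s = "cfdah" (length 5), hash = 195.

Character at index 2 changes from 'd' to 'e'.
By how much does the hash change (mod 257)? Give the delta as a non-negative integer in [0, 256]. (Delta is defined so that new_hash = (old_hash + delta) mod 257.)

Delta formula: (val(new) - val(old)) * B^(n-1-k) mod M
  val('e') - val('d') = 5 - 4 = 1
  B^(n-1-k) = 3^2 mod 257 = 9
  Delta = 1 * 9 mod 257 = 9

Answer: 9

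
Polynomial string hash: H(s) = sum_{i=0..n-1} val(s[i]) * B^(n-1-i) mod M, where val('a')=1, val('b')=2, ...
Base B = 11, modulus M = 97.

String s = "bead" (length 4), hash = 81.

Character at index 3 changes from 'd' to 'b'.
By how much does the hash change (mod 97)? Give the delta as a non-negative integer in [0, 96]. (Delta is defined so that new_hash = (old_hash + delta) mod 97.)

Answer: 95

Derivation:
Delta formula: (val(new) - val(old)) * B^(n-1-k) mod M
  val('b') - val('d') = 2 - 4 = -2
  B^(n-1-k) = 11^0 mod 97 = 1
  Delta = -2 * 1 mod 97 = 95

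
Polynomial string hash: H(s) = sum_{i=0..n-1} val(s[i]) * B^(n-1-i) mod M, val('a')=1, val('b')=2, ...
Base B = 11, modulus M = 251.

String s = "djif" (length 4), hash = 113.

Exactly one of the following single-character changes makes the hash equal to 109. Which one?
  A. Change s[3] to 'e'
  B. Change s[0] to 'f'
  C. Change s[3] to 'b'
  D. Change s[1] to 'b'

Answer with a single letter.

Answer: C

Derivation:
Option A: s[3]='f'->'e', delta=(5-6)*11^0 mod 251 = 250, hash=113+250 mod 251 = 112
Option B: s[0]='d'->'f', delta=(6-4)*11^3 mod 251 = 152, hash=113+152 mod 251 = 14
Option C: s[3]='f'->'b', delta=(2-6)*11^0 mod 251 = 247, hash=113+247 mod 251 = 109 <-- target
Option D: s[1]='j'->'b', delta=(2-10)*11^2 mod 251 = 36, hash=113+36 mod 251 = 149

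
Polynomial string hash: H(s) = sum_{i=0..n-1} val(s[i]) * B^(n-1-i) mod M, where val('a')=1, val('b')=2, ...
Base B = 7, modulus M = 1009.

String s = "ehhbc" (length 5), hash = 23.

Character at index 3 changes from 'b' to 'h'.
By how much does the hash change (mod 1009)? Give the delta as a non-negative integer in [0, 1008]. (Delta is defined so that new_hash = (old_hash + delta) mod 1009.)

Delta formula: (val(new) - val(old)) * B^(n-1-k) mod M
  val('h') - val('b') = 8 - 2 = 6
  B^(n-1-k) = 7^1 mod 1009 = 7
  Delta = 6 * 7 mod 1009 = 42

Answer: 42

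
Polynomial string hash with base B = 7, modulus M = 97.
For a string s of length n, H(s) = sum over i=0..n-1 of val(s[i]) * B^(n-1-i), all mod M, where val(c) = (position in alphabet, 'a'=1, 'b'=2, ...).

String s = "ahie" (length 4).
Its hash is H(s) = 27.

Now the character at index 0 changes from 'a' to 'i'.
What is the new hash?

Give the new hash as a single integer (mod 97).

Answer: 55

Derivation:
val('a') = 1, val('i') = 9
Position k = 0, exponent = n-1-k = 3
B^3 mod M = 7^3 mod 97 = 52
Delta = (9 - 1) * 52 mod 97 = 28
New hash = (27 + 28) mod 97 = 55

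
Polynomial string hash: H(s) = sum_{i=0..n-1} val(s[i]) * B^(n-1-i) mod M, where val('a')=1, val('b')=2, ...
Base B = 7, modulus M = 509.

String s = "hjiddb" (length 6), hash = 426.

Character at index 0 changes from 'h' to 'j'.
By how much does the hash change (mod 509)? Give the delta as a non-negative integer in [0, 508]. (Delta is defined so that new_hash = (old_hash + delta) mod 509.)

Delta formula: (val(new) - val(old)) * B^(n-1-k) mod M
  val('j') - val('h') = 10 - 8 = 2
  B^(n-1-k) = 7^5 mod 509 = 10
  Delta = 2 * 10 mod 509 = 20

Answer: 20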